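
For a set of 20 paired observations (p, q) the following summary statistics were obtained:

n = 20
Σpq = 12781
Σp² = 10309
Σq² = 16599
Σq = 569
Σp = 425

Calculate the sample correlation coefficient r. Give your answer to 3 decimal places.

r = (nΣpq − ΣpΣq) / √[(nΣp² − (Σp)²)(nΣq² − (Σq)²)]
Numerator: 20×12781 − 425×569 = 13795
Denominator: √[(206180 − 180625)(331980 − 323761)] = √[25555 × 8219] = 14492.6376
r = 13795 / 14492.6376 ≈ 0.952

0.952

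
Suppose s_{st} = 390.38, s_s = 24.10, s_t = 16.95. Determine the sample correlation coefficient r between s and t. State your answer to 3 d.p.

0.956

r = Cov(s,t) / (s_s · s_t) = 390.38 / (24.10 × 16.95)
  = 390.38 / 408.4950 ≈ 0.956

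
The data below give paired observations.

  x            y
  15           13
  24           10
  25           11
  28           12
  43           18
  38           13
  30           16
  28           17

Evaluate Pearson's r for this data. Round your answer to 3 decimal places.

0.535

n = 8, Σx = 231, Σy = 110, Σx² = 7187, Σy² = 1572, Σxy = 3270
nΣxy − ΣxΣy = 26160 − 25410 = 750
nΣx² − (Σx)² = 57496 − 53361 = 4135; nΣy² − (Σy)² = 12576 − 12100 = 476
r = 750 / √(4135 × 476) = 750 / 1402.9469 ≈ 0.535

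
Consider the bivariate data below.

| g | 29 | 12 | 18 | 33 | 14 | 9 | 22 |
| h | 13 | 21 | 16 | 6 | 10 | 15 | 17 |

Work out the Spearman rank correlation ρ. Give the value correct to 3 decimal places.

Rank g: 6, 2, 4, 7, 3, 1, 5
Rank h: 3, 7, 5, 1, 2, 4, 6
d = rank(g) − rank(h): 3, -5, -1, 6, 1, -3, -1; Σd² = 82
ρ = 1 − 6Σd² / [n(n²−1)] = 1 − 6×82 / (7×48) = 1 − 492/336 ≈ -0.464

-0.464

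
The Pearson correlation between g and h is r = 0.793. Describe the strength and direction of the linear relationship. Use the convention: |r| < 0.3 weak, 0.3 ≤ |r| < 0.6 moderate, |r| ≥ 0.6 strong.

r = 0.793 > 0 so the relationship is positive.
|r| = 0.793, which falls in the strong range.

strong positive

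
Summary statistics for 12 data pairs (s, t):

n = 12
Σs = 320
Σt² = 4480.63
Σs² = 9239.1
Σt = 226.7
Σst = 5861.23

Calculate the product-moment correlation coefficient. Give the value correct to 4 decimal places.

r = (nΣst − ΣsΣt) / √[(nΣs² − (Σs)²)(nΣt² − (Σt)²)]
Numerator: 12×5861.23 − 320×226.7 = -2209.24
Denominator: √[(110869.2 − 102400)(53767.56 − 51392.89)] = √[8469.2 × 2374.67] = 4484.5909
r = -2209.24 / 4484.5909 ≈ -0.4926

-0.4926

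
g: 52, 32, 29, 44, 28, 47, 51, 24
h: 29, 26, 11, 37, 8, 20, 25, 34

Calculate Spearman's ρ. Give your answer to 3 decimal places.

Rank g: 8, 4, 3, 5, 2, 6, 7, 1
Rank h: 6, 5, 2, 8, 1, 3, 4, 7
d = rank(g) − rank(h): 2, -1, 1, -3, 1, 3, 3, -6; Σd² = 70
ρ = 1 − 6Σd² / [n(n²−1)] = 1 − 6×70 / (8×63) = 1 − 420/504 ≈ 0.167

0.167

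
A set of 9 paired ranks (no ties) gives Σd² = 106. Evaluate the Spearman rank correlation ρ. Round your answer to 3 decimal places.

ρ = 1 − 6Σd² / [n(n²−1)] = 1 − 6×106 / (9×80)
  = 1 − 636/720 = 1 − 0.8833 ≈ 0.117

0.117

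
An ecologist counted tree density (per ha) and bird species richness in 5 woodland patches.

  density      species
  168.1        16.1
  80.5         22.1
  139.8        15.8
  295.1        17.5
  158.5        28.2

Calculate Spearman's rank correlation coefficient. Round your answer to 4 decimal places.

Rank density: 4, 1, 2, 5, 3
Rank species: 2, 4, 1, 3, 5
d = rank(density) − rank(species): 2, -3, 1, 2, -2; Σd² = 22
ρ = 1 − 6Σd² / [n(n²−1)] = 1 − 6×22 / (5×24) = 1 − 132/120 ≈ -0.1000

-0.1000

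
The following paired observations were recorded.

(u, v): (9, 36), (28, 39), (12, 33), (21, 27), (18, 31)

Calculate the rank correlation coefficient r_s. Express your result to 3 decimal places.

0.000

Rank u: 1, 5, 2, 4, 3
Rank v: 4, 5, 3, 1, 2
d = rank(u) − rank(v): -3, 0, -1, 3, 1; Σd² = 20
ρ = 1 − 6Σd² / [n(n²−1)] = 1 − 6×20 / (5×24) = 1 − 120/120 ≈ 0.000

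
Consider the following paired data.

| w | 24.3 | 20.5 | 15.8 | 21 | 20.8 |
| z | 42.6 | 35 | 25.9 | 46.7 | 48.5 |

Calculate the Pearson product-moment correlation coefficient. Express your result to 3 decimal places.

0.725

n = 5, Σw = 102.4, Σz = 198.7, Σw² = 2134.02, Σz² = 8243.71, Σwz = 4151.4
nΣwz − ΣwΣz = 20757 − 20346.88 = 410.12
nΣw² − (Σw)² = 10670.1 − 10485.76 = 184.34; nΣz² − (Σz)² = 41218.55 − 39481.69 = 1736.86
r = 410.12 / √(184.34 × 1736.86) = 410.12 / 565.8381 ≈ 0.725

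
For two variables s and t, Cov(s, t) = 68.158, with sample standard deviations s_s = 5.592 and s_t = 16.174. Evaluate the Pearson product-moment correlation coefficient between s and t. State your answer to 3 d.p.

r = Cov(s,t) / (s_s · s_t) = 68.158 / (5.592 × 16.174)
  = 68.158 / 90.4450 ≈ 0.754

0.754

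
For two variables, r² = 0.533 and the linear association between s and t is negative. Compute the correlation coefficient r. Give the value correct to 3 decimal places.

-0.730

|r| = √0.533 = 0.730
The association is negative, so r = −0.730.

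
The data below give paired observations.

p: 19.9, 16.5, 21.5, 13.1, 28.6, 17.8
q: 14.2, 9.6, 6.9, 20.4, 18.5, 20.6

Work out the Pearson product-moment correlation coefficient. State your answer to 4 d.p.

n = 6, Σp = 117.4, Σq = 90.2, Σp² = 2436.92, Σq² = 1524.18, Σpq = 1752.35
nΣpq − ΣpΣq = 10514.1 − 10589.48 = -75.38
nΣp² − (Σp)² = 14621.52 − 13782.76 = 838.76; nΣq² − (Σq)² = 9145.08 − 8136.04 = 1009.04
r = -75.38 / √(838.76 × 1009.04) = -75.38 / 919.9687 ≈ -0.0819

-0.0819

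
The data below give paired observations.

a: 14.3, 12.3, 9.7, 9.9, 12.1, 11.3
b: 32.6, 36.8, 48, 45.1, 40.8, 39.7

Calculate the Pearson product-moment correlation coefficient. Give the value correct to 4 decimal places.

n = 6, Σa = 69.6, Σb = 243, Σa² = 821.98, Σb² = 9995.74, Σab = 2773.2
nΣab − ΣaΣb = 16639.2 − 16912.8 = -273.6
nΣa² − (Σa)² = 4931.88 − 4844.16 = 87.72; nΣb² − (Σb)² = 59974.44 − 59049 = 925.44
r = -273.6 / √(87.72 × 925.44) = -273.6 / 284.9203 ≈ -0.9603

-0.9603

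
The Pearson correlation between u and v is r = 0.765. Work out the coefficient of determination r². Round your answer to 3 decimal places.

0.585

r² = (0.765)² = 0.585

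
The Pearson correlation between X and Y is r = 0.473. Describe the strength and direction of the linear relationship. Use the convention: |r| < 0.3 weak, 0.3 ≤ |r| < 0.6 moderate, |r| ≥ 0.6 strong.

moderate positive

r = 0.473 > 0 so the relationship is positive.
|r| = 0.473, which falls in the moderate range.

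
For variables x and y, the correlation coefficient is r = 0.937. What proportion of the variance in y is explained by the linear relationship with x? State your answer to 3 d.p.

r² = (0.937)² = 0.878

0.878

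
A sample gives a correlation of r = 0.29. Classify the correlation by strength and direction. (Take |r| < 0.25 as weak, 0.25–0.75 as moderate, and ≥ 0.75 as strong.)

moderate positive

r = 0.29 > 0 so the relationship is positive.
|r| = 0.29, which falls in the moderate range.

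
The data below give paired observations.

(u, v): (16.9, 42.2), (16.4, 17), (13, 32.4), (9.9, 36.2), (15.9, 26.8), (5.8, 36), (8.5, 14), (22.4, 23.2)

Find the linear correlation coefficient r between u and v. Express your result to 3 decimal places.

-0.141

n = 8, Σu = 108.8, Σv = 227.8, Σu² = 1682.04, Σv² = 7178.52, Σuv = 3045.16
nΣuv − ΣuΣv = 24361.28 − 24784.64 = -423.36
nΣu² − (Σu)² = 13456.32 − 11837.44 = 1618.88; nΣv² − (Σv)² = 57428.16 − 51892.84 = 5535.32
r = -423.36 / √(1618.88 × 5535.32) = -423.36 / 2993.4961 ≈ -0.141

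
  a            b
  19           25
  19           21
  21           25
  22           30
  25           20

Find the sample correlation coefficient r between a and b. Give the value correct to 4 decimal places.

n = 5, Σa = 106, Σb = 121, Σa² = 2272, Σb² = 2991, Σab = 2559
nΣab − ΣaΣb = 12795 − 12826 = -31
nΣa² − (Σa)² = 11360 − 11236 = 124; nΣb² − (Σb)² = 14955 − 14641 = 314
r = -31 / √(124 × 314) = -31 / 197.3221 ≈ -0.1571

-0.1571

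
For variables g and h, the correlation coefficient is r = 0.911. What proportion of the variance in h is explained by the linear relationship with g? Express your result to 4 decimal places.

r² = (0.911)² = 0.8299

0.8299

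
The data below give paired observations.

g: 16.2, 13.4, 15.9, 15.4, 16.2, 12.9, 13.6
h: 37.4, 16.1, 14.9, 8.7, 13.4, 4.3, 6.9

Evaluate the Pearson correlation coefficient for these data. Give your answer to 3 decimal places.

n = 7, Σg = 103.6, Σh = 101.7, Σg² = 1545.78, Σh² = 2201.33, Σgh = 1558.9
nΣgh − ΣgΣh = 10912.3 − 10536.12 = 376.18
nΣg² − (Σg)² = 10820.46 − 10732.96 = 87.5; nΣh² − (Σh)² = 15409.31 − 10342.89 = 5066.42
r = 376.18 / √(87.5 × 5066.42) = 376.18 / 665.8166 ≈ 0.565

0.565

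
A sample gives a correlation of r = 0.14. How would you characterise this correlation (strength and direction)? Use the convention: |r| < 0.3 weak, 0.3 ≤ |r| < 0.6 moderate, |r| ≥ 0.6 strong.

weak positive

r = 0.14 > 0 so the relationship is positive.
|r| = 0.14, which falls in the weak range.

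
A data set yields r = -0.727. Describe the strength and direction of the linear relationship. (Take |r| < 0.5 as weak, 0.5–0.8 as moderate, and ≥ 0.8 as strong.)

r = -0.727 < 0 so the relationship is negative.
|r| = 0.727, which falls in the moderate range.

moderate negative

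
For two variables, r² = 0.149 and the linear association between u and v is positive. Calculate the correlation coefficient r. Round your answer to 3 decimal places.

|r| = √0.149 = 0.386
The association is positive, so r = 0.386.

0.386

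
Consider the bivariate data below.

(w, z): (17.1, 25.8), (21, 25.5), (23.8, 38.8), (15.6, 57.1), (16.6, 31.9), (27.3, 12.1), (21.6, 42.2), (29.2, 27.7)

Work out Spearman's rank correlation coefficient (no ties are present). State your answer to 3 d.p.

Rank w: 3, 4, 6, 1, 2, 7, 5, 8
Rank z: 3, 2, 6, 8, 5, 1, 7, 4
d = rank(w) − rank(z): 0, 2, 0, -7, -3, 6, -2, 4; Σd² = 118
ρ = 1 − 6Σd² / [n(n²−1)] = 1 − 6×118 / (8×63) = 1 − 708/504 ≈ -0.405

-0.405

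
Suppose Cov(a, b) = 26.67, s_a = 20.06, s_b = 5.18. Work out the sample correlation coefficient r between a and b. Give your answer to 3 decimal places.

0.257

r = Cov(a,b) / (s_a · s_b) = 26.67 / (20.06 × 5.18)
  = 26.67 / 103.9108 ≈ 0.257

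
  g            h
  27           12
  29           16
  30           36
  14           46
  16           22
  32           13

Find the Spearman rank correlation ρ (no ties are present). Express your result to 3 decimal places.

-0.429

Rank g: 3, 4, 5, 1, 2, 6
Rank h: 1, 3, 5, 6, 4, 2
d = rank(g) − rank(h): 2, 1, 0, -5, -2, 4; Σd² = 50
ρ = 1 − 6Σd² / [n(n²−1)] = 1 − 6×50 / (6×35) = 1 − 300/210 ≈ -0.429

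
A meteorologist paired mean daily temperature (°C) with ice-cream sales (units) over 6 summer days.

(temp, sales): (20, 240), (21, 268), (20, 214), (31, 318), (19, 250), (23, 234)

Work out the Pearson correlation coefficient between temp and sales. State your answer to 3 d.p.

0.824

n = 6, Σx = 134, Σy = 1524, Σx² = 3092, Σy² = 393600, Σxy = 34698
nΣxy − ΣxΣy = 208188 − 204216 = 3972
nΣx² − (Σx)² = 18552 − 17956 = 596; nΣy² − (Σy)² = 2361600 − 2322576 = 39024
r = 3972 / √(596 × 39024) = 3972 / 4822.6864 ≈ 0.824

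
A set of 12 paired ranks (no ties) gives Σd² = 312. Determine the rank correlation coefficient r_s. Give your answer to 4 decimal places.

-0.0909

ρ = 1 − 6Σd² / [n(n²−1)] = 1 − 6×312 / (12×143)
  = 1 − 1872/1716 = 1 − 1.09091 ≈ -0.0909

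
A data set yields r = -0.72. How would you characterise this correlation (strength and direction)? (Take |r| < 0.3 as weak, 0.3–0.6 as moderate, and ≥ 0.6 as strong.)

strong negative

r = -0.72 < 0 so the relationship is negative.
|r| = 0.72, which falls in the strong range.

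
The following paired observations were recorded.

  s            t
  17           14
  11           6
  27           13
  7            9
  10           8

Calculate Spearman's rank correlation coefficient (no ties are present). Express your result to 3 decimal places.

Rank s: 4, 3, 5, 1, 2
Rank t: 5, 1, 4, 3, 2
d = rank(s) − rank(t): -1, 2, 1, -2, 0; Σd² = 10
ρ = 1 − 6Σd² / [n(n²−1)] = 1 − 6×10 / (5×24) = 1 − 60/120 ≈ 0.500

0.500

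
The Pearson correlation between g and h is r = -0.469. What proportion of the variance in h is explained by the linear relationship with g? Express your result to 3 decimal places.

0.220

r² = (-0.469)² = 0.220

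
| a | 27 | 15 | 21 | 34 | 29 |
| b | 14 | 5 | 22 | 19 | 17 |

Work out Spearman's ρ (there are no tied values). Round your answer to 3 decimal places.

0.400

Rank a: 3, 1, 2, 5, 4
Rank b: 2, 1, 5, 4, 3
d = rank(a) − rank(b): 1, 0, -3, 1, 1; Σd² = 12
ρ = 1 − 6Σd² / [n(n²−1)] = 1 − 6×12 / (5×24) = 1 − 72/120 ≈ 0.400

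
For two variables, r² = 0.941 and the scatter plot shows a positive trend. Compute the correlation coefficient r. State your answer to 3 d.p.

|r| = √0.941 = 0.970
The association is positive, so r = 0.970.

0.970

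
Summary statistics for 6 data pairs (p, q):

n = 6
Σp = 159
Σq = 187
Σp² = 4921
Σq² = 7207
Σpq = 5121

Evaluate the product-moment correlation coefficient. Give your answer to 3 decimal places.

r = (nΣpq − ΣpΣq) / √[(nΣp² − (Σp)²)(nΣq² − (Σq)²)]
Numerator: 6×5121 − 159×187 = 993
Denominator: √[(29526 − 25281)(43242 − 34969)] = √[4245 × 8273] = 5926.1189
r = 993 / 5926.1189 ≈ 0.168

0.168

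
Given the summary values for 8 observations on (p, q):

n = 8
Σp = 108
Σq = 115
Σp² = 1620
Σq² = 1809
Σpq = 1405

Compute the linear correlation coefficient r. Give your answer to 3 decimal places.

-0.928

r = (nΣpq − ΣpΣq) / √[(nΣp² − (Σp)²)(nΣq² − (Σq)²)]
Numerator: 8×1405 − 108×115 = -1180
Denominator: √[(12960 − 11664)(14472 − 13225)] = √[1296 × 1247] = 1271.2639
r = -1180 / 1271.2639 ≈ -0.928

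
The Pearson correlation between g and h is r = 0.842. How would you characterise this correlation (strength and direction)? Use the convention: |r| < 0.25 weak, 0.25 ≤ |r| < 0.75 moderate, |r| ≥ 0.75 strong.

strong positive

r = 0.842 > 0 so the relationship is positive.
|r| = 0.842, which falls in the strong range.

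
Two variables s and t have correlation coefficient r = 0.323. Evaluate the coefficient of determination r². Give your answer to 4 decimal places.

r² = (0.323)² = 0.1043

0.1043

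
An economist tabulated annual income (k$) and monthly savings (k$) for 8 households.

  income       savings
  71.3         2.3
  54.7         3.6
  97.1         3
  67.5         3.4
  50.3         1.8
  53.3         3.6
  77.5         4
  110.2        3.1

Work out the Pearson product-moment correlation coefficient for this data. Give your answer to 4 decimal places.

n = 8, Σx = 581.9, Σy = 24.8, Σx² = 45581.71, Σy² = 80.62, Σxy = 1815.75
nΣxy − ΣxΣy = 14526 − 14431.12 = 94.88
nΣx² − (Σx)² = 364653.68 − 338607.61 = 26046.07; nΣy² − (Σy)² = 644.96 − 615.04 = 29.92
r = 94.88 / √(26046.07 × 29.92) = 94.88 / 882.7788 ≈ 0.1075

0.1075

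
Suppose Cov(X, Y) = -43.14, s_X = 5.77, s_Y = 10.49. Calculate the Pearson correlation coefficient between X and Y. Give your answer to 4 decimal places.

r = Cov(X,Y) / (s_X · s_Y) = -43.14 / (5.77 × 10.49)
  = -43.14 / 60.5273 ≈ -0.7127

-0.7127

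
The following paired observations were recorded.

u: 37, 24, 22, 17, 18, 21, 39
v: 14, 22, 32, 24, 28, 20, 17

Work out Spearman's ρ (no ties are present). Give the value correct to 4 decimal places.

Rank u: 6, 5, 4, 1, 2, 3, 7
Rank v: 1, 4, 7, 5, 6, 3, 2
d = rank(u) − rank(v): 5, 1, -3, -4, -4, 0, 5; Σd² = 92
ρ = 1 − 6Σd² / [n(n²−1)] = 1 − 6×92 / (7×48) = 1 − 552/336 ≈ -0.6429

-0.6429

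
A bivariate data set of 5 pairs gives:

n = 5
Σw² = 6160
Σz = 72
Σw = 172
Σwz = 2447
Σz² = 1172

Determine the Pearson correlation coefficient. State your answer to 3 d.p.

r = (nΣwz − ΣwΣz) / √[(nΣw² − (Σw)²)(nΣz² − (Σz)²)]
Numerator: 5×2447 − 172×72 = -149
Denominator: √[(30800 − 29584)(5860 − 5184)] = √[1216 × 676] = 906.6510
r = -149 / 906.6510 ≈ -0.164

-0.164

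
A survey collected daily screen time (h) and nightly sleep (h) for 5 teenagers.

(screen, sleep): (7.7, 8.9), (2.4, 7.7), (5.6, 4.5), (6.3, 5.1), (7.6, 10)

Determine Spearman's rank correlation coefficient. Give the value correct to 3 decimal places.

Rank screen: 5, 1, 2, 3, 4
Rank sleep: 4, 3, 1, 2, 5
d = rank(screen) − rank(sleep): 1, -2, 1, 1, -1; Σd² = 8
ρ = 1 − 6Σd² / [n(n²−1)] = 1 − 6×8 / (5×24) = 1 − 48/120 ≈ 0.600

0.600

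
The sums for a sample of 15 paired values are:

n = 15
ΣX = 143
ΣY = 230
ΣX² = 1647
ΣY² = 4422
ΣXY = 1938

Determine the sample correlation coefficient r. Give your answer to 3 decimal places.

-0.505

r = (nΣXY − ΣXΣY) / √[(nΣX² − (ΣX)²)(nΣY² − (ΣY)²)]
Numerator: 15×1938 − 143×230 = -3820
Denominator: √[(24705 − 20449)(66330 − 52900)] = √[4256 × 13430] = 7560.2963
r = -3820 / 7560.2963 ≈ -0.505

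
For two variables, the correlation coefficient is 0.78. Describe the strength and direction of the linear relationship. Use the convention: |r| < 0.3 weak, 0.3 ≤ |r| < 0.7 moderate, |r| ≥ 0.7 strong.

r = 0.78 > 0 so the relationship is positive.
|r| = 0.78, which falls in the strong range.

strong positive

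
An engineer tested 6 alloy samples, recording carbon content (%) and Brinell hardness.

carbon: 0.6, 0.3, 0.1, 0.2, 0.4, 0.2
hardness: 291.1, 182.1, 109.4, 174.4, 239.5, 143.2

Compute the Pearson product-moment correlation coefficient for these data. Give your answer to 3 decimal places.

0.979

n = 6, Σx = 1.8, Σy = 1139.7, Σx² = 0.7, Σy² = 238149.83, Σxy = 399.55
nΣxy − ΣxΣy = 2397.3 − 2051.46 = 345.84
nΣx² − (Σx)² = 4.2 − 3.24 = 0.96; nΣy² − (Σy)² = 1428898.98 − 1298916.09 = 129982.89
r = 345.84 / √(0.96 × 129982.89) = 345.84 / 353.2472 ≈ 0.979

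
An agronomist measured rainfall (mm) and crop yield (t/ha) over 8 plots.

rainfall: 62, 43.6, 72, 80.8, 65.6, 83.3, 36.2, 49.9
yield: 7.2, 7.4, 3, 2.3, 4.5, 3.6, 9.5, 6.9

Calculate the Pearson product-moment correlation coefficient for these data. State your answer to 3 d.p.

-0.926

n = 8, Σx = 493.4, Σy = 44.4, Σx² = 32500.3, Σy² = 291.96, Σxy = 2454.17
nΣxy − ΣxΣy = 19633.36 − 21906.96 = -2273.6
nΣx² − (Σx)² = 260002.4 − 243443.56 = 16558.84; nΣy² − (Σy)² = 2335.68 − 1971.36 = 364.32
r = -2273.6 / √(16558.84 × 364.32) = -2273.6 / 2456.1589 ≈ -0.926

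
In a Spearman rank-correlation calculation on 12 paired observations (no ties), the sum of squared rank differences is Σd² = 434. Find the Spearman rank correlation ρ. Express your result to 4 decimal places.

ρ = 1 − 6Σd² / [n(n²−1)] = 1 − 6×434 / (12×143)
  = 1 − 2604/1716 = 1 − 1.51748 ≈ -0.5175

-0.5175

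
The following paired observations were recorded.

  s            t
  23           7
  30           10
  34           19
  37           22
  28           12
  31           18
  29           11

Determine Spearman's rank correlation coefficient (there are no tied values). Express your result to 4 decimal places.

0.8571

Rank s: 1, 4, 6, 7, 2, 5, 3
Rank t: 1, 2, 6, 7, 4, 5, 3
d = rank(s) − rank(t): 0, 2, 0, 0, -2, 0, 0; Σd² = 8
ρ = 1 − 6Σd² / [n(n²−1)] = 1 − 6×8 / (7×48) = 1 − 48/336 ≈ 0.8571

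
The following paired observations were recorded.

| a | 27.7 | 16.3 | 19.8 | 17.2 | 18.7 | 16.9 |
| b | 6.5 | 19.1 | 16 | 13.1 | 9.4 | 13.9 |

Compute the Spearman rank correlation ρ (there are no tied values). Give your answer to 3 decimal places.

Rank a: 6, 1, 5, 3, 4, 2
Rank b: 1, 6, 5, 3, 2, 4
d = rank(a) − rank(b): 5, -5, 0, 0, 2, -2; Σd² = 58
ρ = 1 − 6Σd² / [n(n²−1)] = 1 − 6×58 / (6×35) = 1 − 348/210 ≈ -0.657

-0.657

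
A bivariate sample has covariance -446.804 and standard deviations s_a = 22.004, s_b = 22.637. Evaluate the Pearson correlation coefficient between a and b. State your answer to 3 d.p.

-0.897

r = Cov(a,b) / (s_a · s_b) = -446.804 / (22.004 × 22.637)
  = -446.804 / 498.1045 ≈ -0.897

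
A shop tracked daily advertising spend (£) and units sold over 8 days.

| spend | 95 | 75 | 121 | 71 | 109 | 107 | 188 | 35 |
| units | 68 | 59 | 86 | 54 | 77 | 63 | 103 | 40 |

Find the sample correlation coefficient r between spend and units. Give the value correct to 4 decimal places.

n = 8, Σx = 801, Σy = 550, Σx² = 94231, Σy² = 40524, Σxy = 61023
nΣxy − ΣxΣy = 488184 − 440550 = 47634
nΣx² − (Σx)² = 753848 − 641601 = 112247; nΣy² − (Σy)² = 324192 − 302500 = 21692
r = 47634 / √(112247 × 21692) = 47634 / 49344.3201 ≈ 0.9653

0.9653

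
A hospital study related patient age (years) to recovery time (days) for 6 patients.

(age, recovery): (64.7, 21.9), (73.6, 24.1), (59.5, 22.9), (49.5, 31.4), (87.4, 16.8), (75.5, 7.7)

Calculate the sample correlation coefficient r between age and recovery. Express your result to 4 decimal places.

-0.7071

n = 6, Σx = 410.2, Σy = 124.8, Σx² = 28932.56, Σy² = 2912.32, Σxy = 8157.21
nΣxy − ΣxΣy = 48943.26 − 51192.96 = -2249.7
nΣx² − (Σx)² = 173595.36 − 168264.04 = 5331.32; nΣy² − (Σy)² = 17473.92 − 15575.04 = 1898.88
r = -2249.7 / √(5331.32 × 1898.88) = -2249.7 / 3181.7506 ≈ -0.7071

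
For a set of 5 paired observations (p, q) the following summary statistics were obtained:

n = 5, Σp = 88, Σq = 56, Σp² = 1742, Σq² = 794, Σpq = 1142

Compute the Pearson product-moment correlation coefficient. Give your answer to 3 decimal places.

r = (nΣpq − ΣpΣq) / √[(nΣp² − (Σp)²)(nΣq² − (Σq)²)]
Numerator: 5×1142 − 88×56 = 782
Denominator: √[(8710 − 7744)(3970 − 3136)] = √[966 × 834] = 897.5767
r = 782 / 897.5767 ≈ 0.871

0.871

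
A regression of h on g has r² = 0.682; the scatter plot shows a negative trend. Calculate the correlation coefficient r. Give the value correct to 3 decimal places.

|r| = √0.682 = 0.826
The association is negative, so r = −0.826.

-0.826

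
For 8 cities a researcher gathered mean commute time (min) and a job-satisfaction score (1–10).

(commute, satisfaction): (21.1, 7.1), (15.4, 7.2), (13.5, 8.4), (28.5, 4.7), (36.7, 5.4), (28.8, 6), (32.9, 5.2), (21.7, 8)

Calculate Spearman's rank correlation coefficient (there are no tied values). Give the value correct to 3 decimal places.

-0.762

Rank commute: 3, 2, 1, 5, 8, 6, 7, 4
Rank satisfaction: 5, 6, 8, 1, 3, 4, 2, 7
d = rank(commute) − rank(satisfaction): -2, -4, -7, 4, 5, 2, 5, -3; Σd² = 148
ρ = 1 − 6Σd² / [n(n²−1)] = 1 − 6×148 / (8×63) = 1 − 888/504 ≈ -0.762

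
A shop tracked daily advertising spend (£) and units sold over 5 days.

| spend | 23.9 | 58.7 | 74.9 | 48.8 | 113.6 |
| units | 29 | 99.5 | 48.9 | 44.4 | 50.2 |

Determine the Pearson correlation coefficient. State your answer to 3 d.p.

n = 5, Σx = 319.9, Σy = 272, Σx² = 24913.31, Σy² = 17623.86, Σxy = 18065.8
nΣxy − ΣxΣy = 90329 − 87012.8 = 3316.2
nΣx² − (Σx)² = 124566.55 − 102336.01 = 22230.54; nΣy² − (Σy)² = 88119.3 − 73984 = 14135.3
r = 3316.2 / √(22230.54 × 14135.3) = 3316.2 / 17726.6847 ≈ 0.187

0.187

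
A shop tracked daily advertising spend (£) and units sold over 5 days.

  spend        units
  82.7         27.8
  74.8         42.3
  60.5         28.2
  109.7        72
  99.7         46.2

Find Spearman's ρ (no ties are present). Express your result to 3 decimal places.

Rank spend: 3, 2, 1, 5, 4
Rank units: 1, 3, 2, 5, 4
d = rank(spend) − rank(units): 2, -1, -1, 0, 0; Σd² = 6
ρ = 1 − 6Σd² / [n(n²−1)] = 1 − 6×6 / (5×24) = 1 − 36/120 ≈ 0.700

0.700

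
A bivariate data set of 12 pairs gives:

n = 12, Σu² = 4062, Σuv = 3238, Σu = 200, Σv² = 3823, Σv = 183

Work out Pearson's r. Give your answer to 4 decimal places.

r = (nΣuv − ΣuΣv) / √[(nΣu² − (Σu)²)(nΣv² − (Σv)²)]
Numerator: 12×3238 − 200×183 = 2256
Denominator: √[(48744 − 40000)(45876 − 33489)] = √[8744 × 12387] = 10407.3017
r = 2256 / 10407.3017 ≈ 0.2168

0.2168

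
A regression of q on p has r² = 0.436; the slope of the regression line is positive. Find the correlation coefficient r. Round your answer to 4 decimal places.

0.6603

|r| = √0.436 = 0.6603
The association is positive, so r = 0.6603.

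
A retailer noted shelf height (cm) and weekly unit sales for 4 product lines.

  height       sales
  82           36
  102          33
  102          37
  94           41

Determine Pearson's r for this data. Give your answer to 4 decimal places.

n = 4, Σx = 380, Σy = 147, Σx² = 36368, Σy² = 5435, Σxy = 13946
nΣxy − ΣxΣy = 55784 − 55860 = -76
nΣx² − (Σx)² = 145472 − 144400 = 1072; nΣy² − (Σy)² = 21740 − 21609 = 131
r = -76 / √(1072 × 131) = -76 / 374.7426 ≈ -0.2028

-0.2028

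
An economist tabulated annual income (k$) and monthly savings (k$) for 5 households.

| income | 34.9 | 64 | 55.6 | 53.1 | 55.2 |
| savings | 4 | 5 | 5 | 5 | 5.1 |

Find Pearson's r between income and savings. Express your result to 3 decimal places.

n = 5, Σx = 262.8, Σy = 24.1, Σx² = 14272.02, Σy² = 117.01, Σxy = 1284.62
nΣxy − ΣxΣy = 6423.1 − 6333.48 = 89.62
nΣx² − (Σx)² = 71360.1 − 69063.84 = 2296.26; nΣy² − (Σy)² = 585.05 − 580.81 = 4.24
r = 89.62 / √(2296.26 × 4.24) = 89.62 / 98.6719 ≈ 0.908

0.908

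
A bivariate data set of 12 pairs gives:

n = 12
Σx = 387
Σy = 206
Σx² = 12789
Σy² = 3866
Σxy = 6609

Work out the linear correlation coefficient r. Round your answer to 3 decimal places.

r = (nΣxy − ΣxΣy) / √[(nΣx² − (Σx)²)(nΣy² − (Σy)²)]
Numerator: 12×6609 − 387×206 = -414
Denominator: √[(153468 − 149769)(46392 − 42436)] = √[3699 × 3956] = 3825.3423
r = -414 / 3825.3423 ≈ -0.108

-0.108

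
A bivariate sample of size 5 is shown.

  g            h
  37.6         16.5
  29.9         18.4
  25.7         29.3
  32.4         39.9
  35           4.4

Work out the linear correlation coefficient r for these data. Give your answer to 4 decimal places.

n = 5, Σg = 160.6, Σh = 108.5, Σg² = 5243.02, Σh² = 3080.67, Σgh = 3370.33
nΣgh − ΣgΣh = 16851.65 − 17425.1 = -573.45
nΣg² − (Σg)² = 26215.1 − 25792.36 = 422.74; nΣh² − (Σh)² = 15403.35 − 11772.25 = 3631.1
r = -573.45 / √(422.74 × 3631.1) = -573.45 / 1238.9557 ≈ -0.4628

-0.4628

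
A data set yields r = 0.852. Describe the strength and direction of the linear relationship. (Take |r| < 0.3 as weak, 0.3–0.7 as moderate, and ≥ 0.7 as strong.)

r = 0.852 > 0 so the relationship is positive.
|r| = 0.852, which falls in the strong range.

strong positive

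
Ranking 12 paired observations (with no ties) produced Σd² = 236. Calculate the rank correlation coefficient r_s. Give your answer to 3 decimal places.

0.175

ρ = 1 − 6Σd² / [n(n²−1)] = 1 − 6×236 / (12×143)
  = 1 − 1416/1716 = 1 − 0.8252 ≈ 0.175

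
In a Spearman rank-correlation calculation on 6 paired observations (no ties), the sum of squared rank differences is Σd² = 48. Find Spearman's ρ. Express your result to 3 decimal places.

ρ = 1 − 6Σd² / [n(n²−1)] = 1 − 6×48 / (6×35)
  = 1 − 288/210 = 1 − 1.3714 ≈ -0.371

-0.371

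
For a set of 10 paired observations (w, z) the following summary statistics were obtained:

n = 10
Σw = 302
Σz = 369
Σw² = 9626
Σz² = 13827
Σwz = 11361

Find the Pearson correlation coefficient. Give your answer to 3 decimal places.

0.665

r = (nΣwz − ΣwΣz) / √[(nΣw² − (Σw)²)(nΣz² − (Σz)²)]
Numerator: 10×11361 − 302×369 = 2172
Denominator: √[(96260 − 91204)(138270 − 136161)] = √[5056 × 2109] = 3265.4409
r = 2172 / 3265.4409 ≈ 0.665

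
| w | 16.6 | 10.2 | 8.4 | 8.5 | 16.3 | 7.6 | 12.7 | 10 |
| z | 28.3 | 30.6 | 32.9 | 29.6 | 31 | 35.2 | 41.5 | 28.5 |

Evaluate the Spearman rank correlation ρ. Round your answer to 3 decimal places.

Rank w: 8, 5, 2, 3, 7, 1, 6, 4
Rank z: 1, 4, 6, 3, 5, 7, 8, 2
d = rank(w) − rank(z): 7, 1, -4, 0, 2, -6, -2, 2; Σd² = 114
ρ = 1 − 6Σd² / [n(n²−1)] = 1 − 6×114 / (8×63) = 1 − 684/504 ≈ -0.357

-0.357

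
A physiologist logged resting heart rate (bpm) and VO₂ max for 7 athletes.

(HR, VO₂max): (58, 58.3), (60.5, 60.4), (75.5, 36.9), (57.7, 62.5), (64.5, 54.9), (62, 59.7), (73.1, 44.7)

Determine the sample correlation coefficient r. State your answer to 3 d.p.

-0.966

n = 7, Σx = 451.3, Σy = 377.4, Σx² = 29401.65, Σy² = 20891.1, Σxy = 23937.82
nΣxy − ΣxΣy = 167564.74 − 170320.62 = -2755.88
nΣx² − (Σx)² = 205811.55 − 203671.69 = 2139.86; nΣy² − (Σy)² = 146237.7 − 142430.76 = 3806.94
r = -2755.88 / √(2139.86 × 3806.94) = -2755.88 / 2854.1756 ≈ -0.966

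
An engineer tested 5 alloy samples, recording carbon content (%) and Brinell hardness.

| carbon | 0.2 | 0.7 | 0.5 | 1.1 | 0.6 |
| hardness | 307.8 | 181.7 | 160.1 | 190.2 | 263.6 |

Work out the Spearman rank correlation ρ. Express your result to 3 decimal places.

Rank carbon: 1, 4, 2, 5, 3
Rank hardness: 5, 2, 1, 3, 4
d = rank(carbon) − rank(hardness): -4, 2, 1, 2, -1; Σd² = 26
ρ = 1 − 6Σd² / [n(n²−1)] = 1 − 6×26 / (5×24) = 1 − 156/120 ≈ -0.300

-0.300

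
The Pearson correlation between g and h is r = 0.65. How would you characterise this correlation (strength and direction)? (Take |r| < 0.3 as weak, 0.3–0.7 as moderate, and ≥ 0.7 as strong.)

moderate positive

r = 0.65 > 0 so the relationship is positive.
|r| = 0.65, which falls in the moderate range.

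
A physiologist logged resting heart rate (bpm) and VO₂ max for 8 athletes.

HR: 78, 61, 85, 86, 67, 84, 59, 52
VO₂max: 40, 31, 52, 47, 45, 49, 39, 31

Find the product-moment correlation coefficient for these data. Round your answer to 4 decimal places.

0.8573

n = 8, Σx = 572, Σy = 334, Σx² = 42156, Σy² = 14382, Σxy = 24517
nΣxy − ΣxΣy = 196136 − 191048 = 5088
nΣx² − (Σx)² = 337248 − 327184 = 10064; nΣy² − (Σy)² = 115056 − 111556 = 3500
r = 5088 / √(10064 × 3500) = 5088 / 5934.9810 ≈ 0.8573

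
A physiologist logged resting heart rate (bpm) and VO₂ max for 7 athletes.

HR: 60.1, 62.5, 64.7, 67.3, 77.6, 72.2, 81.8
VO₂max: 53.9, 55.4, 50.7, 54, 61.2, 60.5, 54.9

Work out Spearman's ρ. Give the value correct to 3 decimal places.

Rank HR: 1, 2, 3, 4, 6, 5, 7
Rank VO₂max: 2, 5, 1, 3, 7, 6, 4
d = rank(HR) − rank(VO₂max): -1, -3, 2, 1, -1, -1, 3; Σd² = 26
ρ = 1 − 6Σd² / [n(n²−1)] = 1 − 6×26 / (7×48) = 1 − 156/336 ≈ 0.536

0.536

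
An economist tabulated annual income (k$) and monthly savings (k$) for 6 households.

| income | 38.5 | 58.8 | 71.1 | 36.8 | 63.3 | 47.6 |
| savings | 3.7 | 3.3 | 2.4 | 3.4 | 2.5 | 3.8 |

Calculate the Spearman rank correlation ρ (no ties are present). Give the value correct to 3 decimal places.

-0.771

Rank income: 2, 4, 6, 1, 5, 3
Rank savings: 5, 3, 1, 4, 2, 6
d = rank(income) − rank(savings): -3, 1, 5, -3, 3, -3; Σd² = 62
ρ = 1 − 6Σd² / [n(n²−1)] = 1 − 6×62 / (6×35) = 1 − 372/210 ≈ -0.771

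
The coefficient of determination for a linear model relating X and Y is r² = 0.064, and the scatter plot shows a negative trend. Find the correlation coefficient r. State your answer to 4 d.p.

-0.2530

|r| = √0.064 = 0.2530
The association is negative, so r = −0.2530.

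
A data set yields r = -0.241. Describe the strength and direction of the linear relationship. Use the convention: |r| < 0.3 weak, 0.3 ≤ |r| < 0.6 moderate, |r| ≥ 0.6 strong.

weak negative

r = -0.241 < 0 so the relationship is negative.
|r| = 0.241, which falls in the weak range.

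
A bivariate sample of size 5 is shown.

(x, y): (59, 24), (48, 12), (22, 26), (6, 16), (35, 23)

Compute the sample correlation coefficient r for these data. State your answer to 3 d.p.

n = 5, Σx = 170, Σy = 101, Σx² = 7530, Σy² = 2181, Σxy = 3465
nΣxy − ΣxΣy = 17325 − 17170 = 155
nΣx² − (Σx)² = 37650 − 28900 = 8750; nΣy² − (Σy)² = 10905 − 10201 = 704
r = 155 / √(8750 × 704) = 155 / 2481.9347 ≈ 0.062

0.062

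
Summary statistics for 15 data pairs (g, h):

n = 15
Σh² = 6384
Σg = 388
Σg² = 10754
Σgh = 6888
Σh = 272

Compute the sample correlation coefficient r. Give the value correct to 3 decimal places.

-0.145

r = (nΣgh − ΣgΣh) / √[(nΣg² − (Σg)²)(nΣh² − (Σh)²)]
Numerator: 15×6888 − 388×272 = -2216
Denominator: √[(161310 − 150544)(95760 − 73984)] = √[10766 × 21776] = 15311.4472
r = -2216 / 15311.4472 ≈ -0.145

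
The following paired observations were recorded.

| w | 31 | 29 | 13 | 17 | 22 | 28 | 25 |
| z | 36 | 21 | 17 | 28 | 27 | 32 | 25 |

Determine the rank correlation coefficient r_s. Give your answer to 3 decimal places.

Rank w: 7, 6, 1, 2, 3, 5, 4
Rank z: 7, 2, 1, 5, 4, 6, 3
d = rank(w) − rank(z): 0, 4, 0, -3, -1, -1, 1; Σd² = 28
ρ = 1 − 6Σd² / [n(n²−1)] = 1 − 6×28 / (7×48) = 1 − 168/336 ≈ 0.500

0.500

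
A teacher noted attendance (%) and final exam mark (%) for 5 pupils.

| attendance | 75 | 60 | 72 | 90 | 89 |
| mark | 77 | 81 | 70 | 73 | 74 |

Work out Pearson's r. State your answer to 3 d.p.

-0.566

n = 5, Σx = 386, Σy = 375, Σx² = 30430, Σy² = 28195, Σxy = 28831
nΣxy − ΣxΣy = 144155 − 144750 = -595
nΣx² − (Σx)² = 152150 − 148996 = 3154; nΣy² − (Σy)² = 140975 − 140625 = 350
r = -595 / √(3154 × 350) = -595 / 1050.6665 ≈ -0.566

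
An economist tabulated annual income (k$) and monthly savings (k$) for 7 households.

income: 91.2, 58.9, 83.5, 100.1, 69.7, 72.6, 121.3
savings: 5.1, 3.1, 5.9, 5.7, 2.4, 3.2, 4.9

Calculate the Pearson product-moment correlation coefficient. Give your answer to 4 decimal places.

n = 7, Σx = 597.3, Σy = 30.3, Σx² = 53621.45, Σy² = 142.93, Σxy = 2704.9
nΣxy − ΣxΣy = 18934.3 − 18098.19 = 836.11
nΣx² − (Σx)² = 375350.15 − 356767.29 = 18582.86; nΣy² − (Σy)² = 1000.51 − 918.09 = 82.42
r = 836.11 / √(18582.86 × 82.42) = 836.11 / 1237.5780 ≈ 0.6756

0.6756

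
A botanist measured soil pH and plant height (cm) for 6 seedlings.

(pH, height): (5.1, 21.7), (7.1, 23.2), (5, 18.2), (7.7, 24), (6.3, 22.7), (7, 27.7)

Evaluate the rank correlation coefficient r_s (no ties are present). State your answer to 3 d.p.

Rank pH: 2, 5, 1, 6, 3, 4
Rank height: 2, 4, 1, 5, 3, 6
d = rank(pH) − rank(height): 0, 1, 0, 1, 0, -2; Σd² = 6
ρ = 1 − 6Σd² / [n(n²−1)] = 1 − 6×6 / (6×35) = 1 − 36/210 ≈ 0.829

0.829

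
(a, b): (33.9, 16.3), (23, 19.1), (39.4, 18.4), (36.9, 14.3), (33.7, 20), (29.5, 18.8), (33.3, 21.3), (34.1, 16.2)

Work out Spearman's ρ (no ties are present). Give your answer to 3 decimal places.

Rank a: 5, 1, 8, 7, 4, 2, 3, 6
Rank b: 3, 6, 4, 1, 7, 5, 8, 2
d = rank(a) − rank(b): 2, -5, 4, 6, -3, -3, -5, 4; Σd² = 140
ρ = 1 − 6Σd² / [n(n²−1)] = 1 − 6×140 / (8×63) = 1 − 840/504 ≈ -0.667

-0.667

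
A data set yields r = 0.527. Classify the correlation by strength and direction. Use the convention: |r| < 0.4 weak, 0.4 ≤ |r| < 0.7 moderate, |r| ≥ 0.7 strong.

r = 0.527 > 0 so the relationship is positive.
|r| = 0.527, which falls in the moderate range.

moderate positive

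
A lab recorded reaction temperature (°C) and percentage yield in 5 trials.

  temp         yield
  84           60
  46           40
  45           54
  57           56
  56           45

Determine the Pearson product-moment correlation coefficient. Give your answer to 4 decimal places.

0.6426

n = 5, Σx = 288, Σy = 255, Σx² = 17582, Σy² = 13277, Σxy = 15022
nΣxy − ΣxΣy = 75110 − 73440 = 1670
nΣx² − (Σx)² = 87910 − 82944 = 4966; nΣy² − (Σy)² = 66385 − 65025 = 1360
r = 1670 / √(4966 × 1360) = 1670 / 2598.7997 ≈ 0.6426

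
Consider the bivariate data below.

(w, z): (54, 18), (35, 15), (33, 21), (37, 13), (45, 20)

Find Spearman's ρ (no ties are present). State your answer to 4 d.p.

-0.2000

Rank w: 5, 2, 1, 3, 4
Rank z: 3, 2, 5, 1, 4
d = rank(w) − rank(z): 2, 0, -4, 2, 0; Σd² = 24
ρ = 1 − 6Σd² / [n(n²−1)] = 1 − 6×24 / (5×24) = 1 − 144/120 ≈ -0.2000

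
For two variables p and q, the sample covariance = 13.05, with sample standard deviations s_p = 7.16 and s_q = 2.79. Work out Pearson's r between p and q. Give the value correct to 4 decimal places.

r = Cov(p,q) / (s_p · s_q) = 13.05 / (7.16 × 2.79)
  = 13.05 / 19.9764 ≈ 0.6533

0.6533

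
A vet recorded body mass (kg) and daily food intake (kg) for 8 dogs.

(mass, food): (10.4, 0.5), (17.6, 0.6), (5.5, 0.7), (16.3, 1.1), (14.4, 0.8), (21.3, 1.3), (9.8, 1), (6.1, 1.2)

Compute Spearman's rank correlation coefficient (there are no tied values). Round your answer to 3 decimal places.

Rank mass: 4, 7, 1, 6, 5, 8, 3, 2
Rank food: 1, 2, 3, 6, 4, 8, 5, 7
d = rank(mass) − rank(food): 3, 5, -2, 0, 1, 0, -2, -5; Σd² = 68
ρ = 1 − 6Σd² / [n(n²−1)] = 1 − 6×68 / (8×63) = 1 − 408/504 ≈ 0.190

0.190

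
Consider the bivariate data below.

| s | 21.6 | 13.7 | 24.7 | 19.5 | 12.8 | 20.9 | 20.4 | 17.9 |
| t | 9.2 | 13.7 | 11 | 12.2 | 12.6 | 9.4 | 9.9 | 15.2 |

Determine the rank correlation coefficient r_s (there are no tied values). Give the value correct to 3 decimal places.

-0.762

Rank s: 7, 2, 8, 4, 1, 6, 5, 3
Rank t: 1, 7, 4, 5, 6, 2, 3, 8
d = rank(s) − rank(t): 6, -5, 4, -1, -5, 4, 2, -5; Σd² = 148
ρ = 1 − 6Σd² / [n(n²−1)] = 1 − 6×148 / (8×63) = 1 − 888/504 ≈ -0.762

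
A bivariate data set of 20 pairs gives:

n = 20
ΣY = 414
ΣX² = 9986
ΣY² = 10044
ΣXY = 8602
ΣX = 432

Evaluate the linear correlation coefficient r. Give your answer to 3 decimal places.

r = (nΣXY − ΣXΣY) / √[(nΣX² − (ΣX)²)(nΣY² − (ΣY)²)]
Numerator: 20×8602 − 432×414 = -6808
Denominator: √[(199720 − 186624)(200880 − 171396)] = √[13096 × 29484] = 19649.9991
r = -6808 / 19649.9991 ≈ -0.346

-0.346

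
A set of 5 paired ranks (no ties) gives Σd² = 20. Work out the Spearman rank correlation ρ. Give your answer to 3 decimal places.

ρ = 1 − 6Σd² / [n(n²−1)] = 1 − 6×20 / (5×24)
  = 1 − 120/120 = 1 − 1.0000 ≈ 0.000

0.000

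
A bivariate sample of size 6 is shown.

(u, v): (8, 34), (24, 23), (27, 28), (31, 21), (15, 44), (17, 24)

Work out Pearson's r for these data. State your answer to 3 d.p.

-0.647

n = 6, Σu = 122, Σv = 174, Σu² = 2844, Σv² = 5422, Σuv = 3299
nΣuv − ΣuΣv = 19794 − 21228 = -1434
nΣu² − (Σu)² = 17064 − 14884 = 2180; nΣv² − (Σv)² = 32532 − 30276 = 2256
r = -1434 / √(2180 × 2256) = -1434 / 2217.6745 ≈ -0.647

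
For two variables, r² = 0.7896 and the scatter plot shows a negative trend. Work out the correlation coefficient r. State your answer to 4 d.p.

|r| = √0.7896 = 0.8886
The association is negative, so r = −0.8886.

-0.8886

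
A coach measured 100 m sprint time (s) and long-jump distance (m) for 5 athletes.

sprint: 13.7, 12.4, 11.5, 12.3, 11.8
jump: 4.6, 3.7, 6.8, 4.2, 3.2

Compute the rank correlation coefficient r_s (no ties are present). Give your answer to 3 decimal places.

Rank sprint: 5, 4, 1, 3, 2
Rank jump: 4, 2, 5, 3, 1
d = rank(sprint) − rank(jump): 1, 2, -4, 0, 1; Σd² = 22
ρ = 1 − 6Σd² / [n(n²−1)] = 1 − 6×22 / (5×24) = 1 − 132/120 ≈ -0.100

-0.100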